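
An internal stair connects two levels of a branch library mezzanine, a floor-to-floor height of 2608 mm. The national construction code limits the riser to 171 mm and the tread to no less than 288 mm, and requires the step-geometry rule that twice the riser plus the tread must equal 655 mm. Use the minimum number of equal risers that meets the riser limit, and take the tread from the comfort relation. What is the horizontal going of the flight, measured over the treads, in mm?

2608 / 171 = 15.251 → round up to 16 risers.
Each riser is 2608/16 = 163 mm (≤ 171 mm).
From 2R + T = 655: T = 655 − 326 = 329 mm.
Going = (16 − 1) × 329 = 4935 mm.

4935 mm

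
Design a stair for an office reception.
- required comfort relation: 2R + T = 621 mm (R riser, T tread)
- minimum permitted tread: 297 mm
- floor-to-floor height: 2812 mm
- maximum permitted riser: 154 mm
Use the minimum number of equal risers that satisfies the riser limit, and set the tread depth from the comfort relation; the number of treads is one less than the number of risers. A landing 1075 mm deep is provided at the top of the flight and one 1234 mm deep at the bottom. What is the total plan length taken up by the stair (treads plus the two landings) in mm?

⌈2812/154⌉ = 19 risers.
Riser R = 2812 / 19 = 148 mm, within the 154 mm limit.
Tread T = 621 − 2 × 148 = 325 mm (≥ 297 mm).
19 risers give 18 treads; going = 18 × 325 = 5850 mm.
Add landings: 5850 + 1075 + 1234 = 8159 mm.

8159 mm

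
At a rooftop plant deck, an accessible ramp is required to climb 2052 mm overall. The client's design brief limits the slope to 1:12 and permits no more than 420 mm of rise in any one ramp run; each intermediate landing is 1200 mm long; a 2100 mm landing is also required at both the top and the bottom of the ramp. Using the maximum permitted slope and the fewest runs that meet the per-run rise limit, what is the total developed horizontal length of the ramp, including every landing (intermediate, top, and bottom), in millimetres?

At most 420 each: 2052/420 = 4.89, giving 5 ramp runs. That means 4 intermediate landings.
Ramp run (horizontal) at 1:12: 2052 × 12 = 24624 mm.
Intermediate landings: 4 × 1200 = 4800 mm.
Top and bottom landings: 2 × 2100 = 4200 mm.
Total = 24624 + 4800 + 4200 = 33624 mm.

33624 mm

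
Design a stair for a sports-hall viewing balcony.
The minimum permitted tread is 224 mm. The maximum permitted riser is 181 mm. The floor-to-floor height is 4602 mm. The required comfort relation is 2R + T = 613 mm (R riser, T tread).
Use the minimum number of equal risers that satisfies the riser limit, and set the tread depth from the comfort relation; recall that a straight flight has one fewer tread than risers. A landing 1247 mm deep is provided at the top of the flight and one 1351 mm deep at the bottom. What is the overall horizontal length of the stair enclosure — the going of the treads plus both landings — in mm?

⌈4602/181⌉ = 26 risers.
Each riser is 4602/26 = 177 mm (≤ 181 mm).
T = 613 − 2·177 = 259 mm, which satisfies the 224 mm minimum.
26 risers give 25 treads; going = 25 × 259 = 6475 mm.
Enclosure = 6475 + 1247 + 1351 = 9073 mm.

9073 mm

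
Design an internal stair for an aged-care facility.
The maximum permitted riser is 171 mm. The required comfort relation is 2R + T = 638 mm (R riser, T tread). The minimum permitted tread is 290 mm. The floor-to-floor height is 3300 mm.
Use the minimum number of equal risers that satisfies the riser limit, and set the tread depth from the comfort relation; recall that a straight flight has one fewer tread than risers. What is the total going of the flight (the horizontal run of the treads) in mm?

5852 mm

⌈3300/171⌉ = 20 risers.
Riser R = 3300 / 20 = 165 mm, within the 171 mm limit.
T = 638 − 2·165 = 308 mm, which satisfies the 290 mm minimum.
Treads = 20 − 1 = 19; going = 19 × 308 = 5852 mm.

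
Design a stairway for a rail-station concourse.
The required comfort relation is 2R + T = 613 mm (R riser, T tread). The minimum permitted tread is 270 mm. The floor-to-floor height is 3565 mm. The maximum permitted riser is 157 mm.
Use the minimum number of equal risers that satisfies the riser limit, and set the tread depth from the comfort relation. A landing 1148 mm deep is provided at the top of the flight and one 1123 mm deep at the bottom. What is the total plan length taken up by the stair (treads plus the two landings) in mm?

3565 / 157 = 22.71, so 23 risers are needed.
R = 3565 ÷ 23 = 155 mm.
T = 613 − 2·155 = 303 mm, which satisfies the 270 mm minimum.
Going = (23 − 1) × 303 = 6666 mm.
Enclosure = 6666 + 1148 + 1123 = 8937 mm.

8937 mm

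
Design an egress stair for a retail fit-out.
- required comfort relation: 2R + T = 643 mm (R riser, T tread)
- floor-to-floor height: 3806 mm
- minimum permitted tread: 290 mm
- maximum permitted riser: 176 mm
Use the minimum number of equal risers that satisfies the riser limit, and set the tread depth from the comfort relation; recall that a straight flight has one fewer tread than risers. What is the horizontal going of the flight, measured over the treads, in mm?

6237 mm

3806 / 176 = 21.62, so 22 risers are needed.
Each riser is 3806/22 = 173 mm (≤ 176 mm).
T = 643 − 2·173 = 297 mm, which satisfies the 290 mm minimum.
Treads = 22 − 1 = 21; going = 21 × 297 = 6237 mm.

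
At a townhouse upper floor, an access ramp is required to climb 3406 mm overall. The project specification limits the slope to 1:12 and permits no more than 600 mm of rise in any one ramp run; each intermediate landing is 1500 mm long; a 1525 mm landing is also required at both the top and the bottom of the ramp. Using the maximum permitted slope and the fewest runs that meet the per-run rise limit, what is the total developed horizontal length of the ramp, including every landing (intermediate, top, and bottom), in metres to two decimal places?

51.42 m

⌈3406/600⌉ = 6 ramp runs. That means 5 intermediate landings.
Ramp run (horizontal) at 1:12: 3406 × 12 = 40872 mm.
Intermediate landings: 5 × 1500 = 7500 mm.
Top and bottom landings: 2 × 1525 = 3050 mm.
Total = 40872 + 7500 + 3050 = 51422 mm.
= 51.42 m.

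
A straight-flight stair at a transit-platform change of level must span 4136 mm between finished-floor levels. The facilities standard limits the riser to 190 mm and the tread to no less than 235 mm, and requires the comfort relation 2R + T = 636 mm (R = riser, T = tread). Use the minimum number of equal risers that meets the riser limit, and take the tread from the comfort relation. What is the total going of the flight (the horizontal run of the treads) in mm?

⌈4136/190⌉ = 22 risers.
Each riser is 4136/22 = 188 mm (≤ 190 mm).
T = 636 − 2·188 = 260 mm, which satisfies the 235 mm minimum.
Going = (22 − 1) × 260 = 5460 mm.

5460 mm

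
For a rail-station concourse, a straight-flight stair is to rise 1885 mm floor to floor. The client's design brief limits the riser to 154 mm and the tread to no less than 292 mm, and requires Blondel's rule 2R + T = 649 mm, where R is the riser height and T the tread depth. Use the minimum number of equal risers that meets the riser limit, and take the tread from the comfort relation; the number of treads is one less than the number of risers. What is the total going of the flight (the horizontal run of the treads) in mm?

4308 mm

At most 154 each: 1885/154 = 12.24, giving 13 risers.
Each riser is 1885/13 = 145 mm (≤ 154 mm).
From 2R + T = 649: T = 649 − 290 = 359 mm.
Going = (13 − 1) × 359 = 4308 mm.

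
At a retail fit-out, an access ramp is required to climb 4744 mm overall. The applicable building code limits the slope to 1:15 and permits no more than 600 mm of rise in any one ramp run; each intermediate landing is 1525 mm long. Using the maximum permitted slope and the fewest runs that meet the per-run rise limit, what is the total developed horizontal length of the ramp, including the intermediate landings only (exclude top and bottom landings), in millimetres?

81835 mm

4744 / 600 = 7.907 → round up to 8 ramp runs. That means 7 intermediate landings.
Ramp run (horizontal) at 1:15: 4744 × 15 = 71160 mm.
Intermediate landings: 7 × 1525 = 10675 mm.
Developed length = 71160 + 10675 = 81835 mm.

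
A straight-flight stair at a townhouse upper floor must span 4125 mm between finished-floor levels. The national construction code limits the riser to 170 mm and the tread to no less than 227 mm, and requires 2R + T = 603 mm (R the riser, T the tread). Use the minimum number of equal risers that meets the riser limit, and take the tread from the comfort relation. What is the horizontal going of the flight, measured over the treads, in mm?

6552 mm

4125 / 170 = 24.26, so 25 risers are needed.
R = 4125 ÷ 25 = 165 mm.
From 2R + T = 603: T = 603 − 330 = 273 mm.
Treads = 25 − 1 = 24; going = 24 × 273 = 6552 mm.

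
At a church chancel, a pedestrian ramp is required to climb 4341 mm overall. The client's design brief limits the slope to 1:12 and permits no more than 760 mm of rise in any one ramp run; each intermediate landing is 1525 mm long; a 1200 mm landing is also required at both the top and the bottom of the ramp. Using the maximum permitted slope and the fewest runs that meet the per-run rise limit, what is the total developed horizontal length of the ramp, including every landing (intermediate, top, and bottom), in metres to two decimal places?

4341 / 760 = 5.71, so 6 ramp runs are needed. That means 5 intermediate landings.
Horizontal run for 4341 mm of rise at 1:12 is 4341 × 12 = 52092 mm.
5 intermediate landings contribute 5 × 1525 = 7625 mm.
Top and bottom landings: 2 × 1200 = 2400 mm.
Total = 52092 + 7625 + 2400 = 62117 mm.
= 62.12 m.

62.12 m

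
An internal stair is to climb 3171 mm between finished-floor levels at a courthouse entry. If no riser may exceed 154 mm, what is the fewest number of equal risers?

21 risers

At most 154 each: 3171/154 = 20.59, giving 21 risers.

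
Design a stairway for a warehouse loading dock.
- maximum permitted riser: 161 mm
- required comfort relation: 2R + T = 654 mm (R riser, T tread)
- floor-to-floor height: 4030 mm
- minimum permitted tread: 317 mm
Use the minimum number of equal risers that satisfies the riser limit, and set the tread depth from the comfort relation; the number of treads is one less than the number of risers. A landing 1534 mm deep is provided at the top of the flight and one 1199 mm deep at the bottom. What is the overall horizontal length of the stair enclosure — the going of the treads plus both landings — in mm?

11333 mm

4030 / 161 = 25.031 → round up to 26 risers.
Riser R = 4030 / 26 = 155 mm, within the 161 mm limit.
From 2R + T = 654: T = 654 − 310 = 344 mm.
Going = (26 − 1) × 344 = 8600 mm.
Add landings: 8600 + 1534 + 1199 = 11333 mm.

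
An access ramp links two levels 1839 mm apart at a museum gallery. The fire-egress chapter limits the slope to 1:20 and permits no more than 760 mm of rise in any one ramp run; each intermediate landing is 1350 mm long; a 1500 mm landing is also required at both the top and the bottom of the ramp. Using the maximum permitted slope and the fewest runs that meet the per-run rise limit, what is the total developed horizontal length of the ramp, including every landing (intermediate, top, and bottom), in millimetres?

⌈1839/760⌉ = 3 ramp runs. That means 2 intermediate landings.
Horizontal run for 1839 mm of rise at 1:20 is 1839 × 20 = 36780 mm.
Intermediate landings: 2 × 1350 = 2700 mm.
Top and bottom landings: 2 × 1500 = 3000 mm.
Total = 36780 + 2700 + 3000 = 42480 mm.

42480 mm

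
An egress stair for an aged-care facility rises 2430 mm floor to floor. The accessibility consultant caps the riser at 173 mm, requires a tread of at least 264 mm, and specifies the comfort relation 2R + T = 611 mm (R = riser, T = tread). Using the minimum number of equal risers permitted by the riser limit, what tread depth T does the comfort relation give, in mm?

287 mm

At most 173 each: 2430/173 = 14.05, giving 15 risers.
R = 2430 ÷ 15 = 162 mm.
Tread T = 611 − 2 × 162 = 287 mm (≥ 264 mm).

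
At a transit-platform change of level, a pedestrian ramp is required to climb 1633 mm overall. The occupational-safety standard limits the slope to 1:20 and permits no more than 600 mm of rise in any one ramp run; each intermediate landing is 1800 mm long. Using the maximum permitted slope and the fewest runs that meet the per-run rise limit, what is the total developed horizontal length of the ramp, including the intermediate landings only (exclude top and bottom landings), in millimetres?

36260 mm

At most 600 each: 1633/600 = 2.72, giving 3 ramp runs. That means 2 intermediate landings.
Horizontal run for 1633 mm of rise at 1:20 is 1633 × 20 = 32660 mm.
2 intermediate landings contribute 2 × 1800 = 3600 mm.
Total developed length = 32660 + 3600 = 36260 mm.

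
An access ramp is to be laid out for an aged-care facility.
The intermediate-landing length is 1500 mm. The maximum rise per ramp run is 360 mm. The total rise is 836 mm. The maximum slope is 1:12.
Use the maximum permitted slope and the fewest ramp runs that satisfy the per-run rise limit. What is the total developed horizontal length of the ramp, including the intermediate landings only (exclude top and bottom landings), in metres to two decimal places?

836 / 360 = 2.32, so 3 ramp runs are needed. That means 2 intermediate landings.
Horizontal run for 836 mm of rise at 1:12 is 836 × 12 = 10032 mm.
2 intermediate landings contribute 2 × 1500 = 3000 mm.
Developed length = 10032 + 3000 = 13032 mm.
= 13.03 m.

13.03 m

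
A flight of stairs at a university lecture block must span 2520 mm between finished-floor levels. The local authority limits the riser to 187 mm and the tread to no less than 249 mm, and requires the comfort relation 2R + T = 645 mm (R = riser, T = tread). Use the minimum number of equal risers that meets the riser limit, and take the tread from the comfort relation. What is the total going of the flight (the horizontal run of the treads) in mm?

2520 / 187 = 13.476 → round up to 14 risers.
R = 2520 ÷ 14 = 180 mm.
T = 645 − 2·180 = 285 mm, which satisfies the 249 mm minimum.
Treads = 14 − 1 = 13; going = 13 × 285 = 3705 mm.

3705 mm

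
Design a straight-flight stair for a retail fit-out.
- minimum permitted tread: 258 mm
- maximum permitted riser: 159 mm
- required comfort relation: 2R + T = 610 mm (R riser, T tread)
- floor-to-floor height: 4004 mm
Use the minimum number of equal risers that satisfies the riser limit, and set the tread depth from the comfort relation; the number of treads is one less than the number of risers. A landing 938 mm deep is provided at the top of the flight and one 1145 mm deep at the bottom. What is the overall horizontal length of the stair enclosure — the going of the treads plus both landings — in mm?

9633 mm

At most 159 each: 4004/159 = 25.18, giving 26 risers.
R = 4004 ÷ 26 = 154 mm.
T = 610 − 2·154 = 302 mm, which satisfies the 258 mm minimum.
Going = (26 − 1) × 302 = 7550 mm.
Enclosure = 7550 + 938 + 1145 = 9633 mm.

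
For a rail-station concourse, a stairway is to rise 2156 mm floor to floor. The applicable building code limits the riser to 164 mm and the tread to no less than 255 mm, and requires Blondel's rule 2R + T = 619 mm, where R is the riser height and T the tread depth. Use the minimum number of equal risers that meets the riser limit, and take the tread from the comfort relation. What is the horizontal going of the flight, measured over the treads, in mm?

4043 mm

2156 / 164 = 13.15, so 14 risers are needed.
Each riser is 2156/14 = 154 mm (≤ 164 mm).
T = 619 − 2·154 = 311 mm, which satisfies the 255 mm minimum.
Going = (14 − 1) × 311 = 4043 mm.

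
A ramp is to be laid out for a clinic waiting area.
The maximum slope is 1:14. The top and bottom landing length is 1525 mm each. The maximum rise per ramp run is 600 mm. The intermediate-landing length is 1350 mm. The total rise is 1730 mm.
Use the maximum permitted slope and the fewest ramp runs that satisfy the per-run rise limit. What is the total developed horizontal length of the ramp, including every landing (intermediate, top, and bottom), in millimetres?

29970 mm

At most 600 each: 1730/600 = 2.88, giving 3 ramp runs. That means 2 intermediate landings.
Horizontal run for 1730 mm of rise at 1:14 is 1730 × 14 = 24220 mm.
Intermediate landings: 2 × 1350 = 2700 mm.
Top and bottom landings: 2 × 1525 = 3050 mm.
Total = 24220 + 2700 + 3050 = 29970 mm.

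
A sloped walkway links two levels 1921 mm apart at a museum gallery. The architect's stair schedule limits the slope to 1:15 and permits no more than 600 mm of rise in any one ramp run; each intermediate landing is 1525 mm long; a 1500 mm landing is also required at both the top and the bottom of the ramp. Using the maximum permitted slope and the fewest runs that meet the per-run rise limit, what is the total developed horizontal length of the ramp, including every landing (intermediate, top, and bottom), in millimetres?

At most 600 each: 1921/600 = 3.20, giving 4 ramp runs. That means 3 intermediate landings.
Ramp run (horizontal) at 1:15: 1921 × 15 = 28815 mm.
Intermediate landings: 3 × 1525 = 4575 mm.
Top and bottom landings: 2 × 1500 = 3000 mm.
Total = 28815 + 4575 + 3000 = 36390 mm.

36390 mm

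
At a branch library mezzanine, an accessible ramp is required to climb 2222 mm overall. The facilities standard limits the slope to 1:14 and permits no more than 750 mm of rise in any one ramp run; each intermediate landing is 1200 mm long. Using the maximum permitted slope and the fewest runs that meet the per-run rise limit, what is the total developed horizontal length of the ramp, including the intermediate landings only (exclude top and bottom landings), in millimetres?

2222 / 750 = 2.96, so 3 ramp runs are needed. That means 2 intermediate landings.
Ramp run (horizontal) at 1:14: 2222 × 14 = 31108 mm.
2 intermediate landings contribute 2 × 1200 = 2400 mm.
Developed length = 31108 + 2400 = 33508 mm.

33508 mm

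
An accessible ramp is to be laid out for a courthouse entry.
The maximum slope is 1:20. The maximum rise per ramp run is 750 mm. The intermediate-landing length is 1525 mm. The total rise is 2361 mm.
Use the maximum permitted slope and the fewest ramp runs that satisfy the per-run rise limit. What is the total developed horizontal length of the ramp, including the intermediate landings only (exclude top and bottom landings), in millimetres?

2361 / 750 = 3.15, so 4 ramp runs are needed. That means 3 intermediate landings.
Ramp run (horizontal) at 1:20: 2361 × 20 = 47220 mm.
3 intermediate landings contribute 3 × 1525 = 4575 mm.
Total developed length = 47220 + 4575 = 51795 mm.

51795 mm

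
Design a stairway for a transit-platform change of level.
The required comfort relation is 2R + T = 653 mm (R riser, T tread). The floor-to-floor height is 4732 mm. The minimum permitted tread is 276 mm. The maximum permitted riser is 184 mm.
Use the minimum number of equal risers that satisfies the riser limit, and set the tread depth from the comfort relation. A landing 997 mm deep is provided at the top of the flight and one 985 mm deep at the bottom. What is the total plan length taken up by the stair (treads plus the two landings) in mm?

9207 mm

4732 / 184 = 25.717 → round up to 26 risers.
R = 4732 ÷ 26 = 182 mm.
Tread T = 653 − 2 × 182 = 289 mm (≥ 276 mm).
Treads = 26 − 1 = 25; going = 25 × 289 = 7225 mm.
Enclosure = 7225 + 997 + 985 = 9207 mm.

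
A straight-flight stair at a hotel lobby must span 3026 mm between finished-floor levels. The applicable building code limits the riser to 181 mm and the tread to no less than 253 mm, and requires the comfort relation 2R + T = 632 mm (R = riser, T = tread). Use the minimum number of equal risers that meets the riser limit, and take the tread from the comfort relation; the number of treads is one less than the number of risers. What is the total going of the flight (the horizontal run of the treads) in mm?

At most 181 each: 3026/181 = 16.72, giving 17 risers.
R = 3026 ÷ 17 = 178 mm.
From 2R + T = 632: T = 632 − 356 = 276 mm.
17 risers give 16 treads; going = 16 × 276 = 4416 mm.

4416 mm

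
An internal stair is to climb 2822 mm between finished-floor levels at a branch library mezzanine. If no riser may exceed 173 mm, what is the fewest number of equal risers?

At most 173 each: 2822/173 = 16.31, giving 17 risers.

17 risers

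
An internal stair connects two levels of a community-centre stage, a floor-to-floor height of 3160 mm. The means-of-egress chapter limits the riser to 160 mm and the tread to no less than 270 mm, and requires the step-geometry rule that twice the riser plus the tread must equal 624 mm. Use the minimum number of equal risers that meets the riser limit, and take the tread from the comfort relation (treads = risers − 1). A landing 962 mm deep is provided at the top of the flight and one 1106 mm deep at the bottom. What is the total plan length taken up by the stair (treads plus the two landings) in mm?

At most 160 each: 3160/160 = 19.75, giving 20 risers.
R = 3160 ÷ 20 = 158 mm.
T = 624 − 2·158 = 308 mm, which satisfies the 270 mm minimum.
20 risers give 19 treads; going = 19 × 308 = 5852 mm.
Enclosure = 5852 + 962 + 1106 = 7920 mm.

7920 mm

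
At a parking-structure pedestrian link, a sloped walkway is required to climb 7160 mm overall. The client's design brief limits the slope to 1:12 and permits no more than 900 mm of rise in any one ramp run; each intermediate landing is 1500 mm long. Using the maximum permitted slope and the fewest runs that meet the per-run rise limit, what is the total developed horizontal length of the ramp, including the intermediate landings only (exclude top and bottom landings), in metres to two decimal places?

7160 / 900 = 7.96, so 8 ramp runs are needed. That means 7 intermediate landings.
Ramp run (horizontal) at 1:12: 7160 × 12 = 85920 mm.
Intermediate landings: 7 × 1500 = 10500 mm.
Total developed length = 85920 + 10500 = 96420 mm.
= 96.42 m.

96.42 m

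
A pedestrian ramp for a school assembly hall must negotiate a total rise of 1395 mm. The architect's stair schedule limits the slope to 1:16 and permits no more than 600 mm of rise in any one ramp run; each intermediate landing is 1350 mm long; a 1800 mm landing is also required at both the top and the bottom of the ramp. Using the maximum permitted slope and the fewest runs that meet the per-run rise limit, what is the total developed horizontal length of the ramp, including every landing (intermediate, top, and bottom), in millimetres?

28620 mm

1395 / 600 = 2.325 → round up to 3 ramp runs. That means 2 intermediate landings.
Ramp run (horizontal) at 1:16: 1395 × 16 = 22320 mm.
2 intermediate landings contribute 2 × 1350 = 2700 mm.
Top and bottom landings: 2 × 1800 = 3600 mm.
Total = 22320 + 2700 + 3600 = 28620 mm.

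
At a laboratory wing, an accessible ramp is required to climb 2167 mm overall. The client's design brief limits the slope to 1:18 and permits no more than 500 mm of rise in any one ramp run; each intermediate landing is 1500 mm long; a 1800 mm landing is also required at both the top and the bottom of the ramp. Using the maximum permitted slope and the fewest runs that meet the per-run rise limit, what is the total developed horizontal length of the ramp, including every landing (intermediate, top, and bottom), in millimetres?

2167 / 500 = 4.33, so 5 ramp runs are needed. That means 4 intermediate landings.
Ramp run (horizontal) at 1:18: 2167 × 18 = 39006 mm.
Intermediate landings: 4 × 1500 = 6000 mm.
Top and bottom landings: 2 × 1800 = 3600 mm.
Total = 39006 + 6000 + 3600 = 48606 mm.

48606 mm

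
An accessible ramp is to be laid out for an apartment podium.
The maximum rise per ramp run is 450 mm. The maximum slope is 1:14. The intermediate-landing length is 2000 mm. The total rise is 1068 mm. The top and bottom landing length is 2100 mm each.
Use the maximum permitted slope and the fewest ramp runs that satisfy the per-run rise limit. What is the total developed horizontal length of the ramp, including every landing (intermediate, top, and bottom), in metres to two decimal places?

1068 / 450 = 2.373 → round up to 3 ramp runs. That means 2 intermediate landings.
Ramp run (horizontal) at 1:14: 1068 × 14 = 14952 mm.
Intermediate landings: 2 × 2000 = 4000 mm.
Top and bottom landings: 2 × 2100 = 4200 mm.
Total = 14952 + 4000 + 4200 = 23152 mm.
= 23.15 m.

23.15 m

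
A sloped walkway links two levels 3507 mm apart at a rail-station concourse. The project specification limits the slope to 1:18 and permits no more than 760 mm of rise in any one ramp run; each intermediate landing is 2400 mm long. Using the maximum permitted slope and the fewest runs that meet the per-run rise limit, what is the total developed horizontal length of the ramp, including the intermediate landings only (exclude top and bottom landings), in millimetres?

72726 mm

3507 / 760 = 4.61, so 5 ramp runs are needed. That means 4 intermediate landings.
Ramp run (horizontal) at 1:18: 3507 × 18 = 63126 mm.
4 intermediate landings contribute 4 × 2400 = 9600 mm.
Developed length = 63126 + 9600 = 72726 mm.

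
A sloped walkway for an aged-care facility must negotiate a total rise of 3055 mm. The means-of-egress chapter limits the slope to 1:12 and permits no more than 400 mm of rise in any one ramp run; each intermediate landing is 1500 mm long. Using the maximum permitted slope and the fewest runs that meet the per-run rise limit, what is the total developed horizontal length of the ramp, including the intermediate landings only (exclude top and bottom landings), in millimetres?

3055 / 400 = 7.638 → round up to 8 ramp runs. That means 7 intermediate landings.
Horizontal run for 3055 mm of rise at 1:12 is 3055 × 12 = 36660 mm.
Intermediate landings: 7 × 1500 = 10500 mm.
Developed length = 36660 + 10500 = 47160 mm.

47160 mm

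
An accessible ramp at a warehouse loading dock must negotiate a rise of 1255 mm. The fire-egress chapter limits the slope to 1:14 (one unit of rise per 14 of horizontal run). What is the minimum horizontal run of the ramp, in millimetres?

17570 mm

Run = rise × 14 = 1255 × 14 = 17570 mm.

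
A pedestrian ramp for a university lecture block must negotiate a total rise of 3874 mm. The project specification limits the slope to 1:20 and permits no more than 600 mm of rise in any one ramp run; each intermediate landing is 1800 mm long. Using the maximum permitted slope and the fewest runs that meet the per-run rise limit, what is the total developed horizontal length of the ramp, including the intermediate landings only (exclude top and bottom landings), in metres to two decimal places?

At most 600 each: 3874/600 = 6.46, giving 7 ramp runs. That means 6 intermediate landings.
Horizontal run for 3874 mm of rise at 1:20 is 3874 × 20 = 77480 mm.
6 intermediate landings contribute 6 × 1800 = 10800 mm.
Developed length = 77480 + 10800 = 88280 mm.
= 88.28 m.

88.28 m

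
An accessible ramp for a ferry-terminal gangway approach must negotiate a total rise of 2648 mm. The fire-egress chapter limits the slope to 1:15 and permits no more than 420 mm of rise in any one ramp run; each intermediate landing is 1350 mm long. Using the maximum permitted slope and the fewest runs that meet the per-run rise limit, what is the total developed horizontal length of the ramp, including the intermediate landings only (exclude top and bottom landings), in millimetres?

At most 420 each: 2648/420 = 6.30, giving 7 ramp runs. That means 6 intermediate landings.
Horizontal run for 2648 mm of rise at 1:15 is 2648 × 15 = 39720 mm.
Intermediate landings: 6 × 1350 = 8100 mm.
Developed length = 39720 + 8100 = 47820 mm.

47820 mm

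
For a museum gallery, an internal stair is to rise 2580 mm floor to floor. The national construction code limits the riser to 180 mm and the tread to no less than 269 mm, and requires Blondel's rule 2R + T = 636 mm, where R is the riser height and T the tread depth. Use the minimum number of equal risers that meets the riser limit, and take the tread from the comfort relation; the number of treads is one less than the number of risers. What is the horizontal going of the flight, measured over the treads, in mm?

2580 / 180 = 14.33, so 15 risers are needed.
Each riser is 2580/15 = 172 mm (≤ 180 mm).
From 2R + T = 636: T = 636 − 344 = 292 mm.
Going = (15 − 1) × 292 = 4088 mm.

4088 mm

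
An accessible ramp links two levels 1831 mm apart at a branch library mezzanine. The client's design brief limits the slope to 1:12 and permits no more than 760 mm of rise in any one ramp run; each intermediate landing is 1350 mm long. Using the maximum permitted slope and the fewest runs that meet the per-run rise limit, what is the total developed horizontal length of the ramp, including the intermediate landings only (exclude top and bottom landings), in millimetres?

24672 mm

1831 / 760 = 2.409 → round up to 3 ramp runs. That means 2 intermediate landings.
Ramp run (horizontal) at 1:12: 1831 × 12 = 21972 mm.
Intermediate landings: 2 × 1350 = 2700 mm.
Total developed length = 21972 + 2700 = 24672 mm.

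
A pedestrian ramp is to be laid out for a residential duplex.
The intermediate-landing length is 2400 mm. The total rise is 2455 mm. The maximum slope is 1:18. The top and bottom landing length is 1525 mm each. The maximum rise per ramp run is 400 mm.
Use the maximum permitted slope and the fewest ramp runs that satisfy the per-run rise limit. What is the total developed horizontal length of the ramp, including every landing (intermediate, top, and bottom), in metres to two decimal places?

⌈2455/400⌉ = 7 ramp runs. That means 6 intermediate landings.
Ramp run (horizontal) at 1:18: 2455 × 18 = 44190 mm.
6 intermediate landings contribute 6 × 2400 = 14400 mm.
Top and bottom landings: 2 × 1525 = 3050 mm.
Total = 44190 + 14400 + 3050 = 61640 mm.
= 61.64 m.

61.64 m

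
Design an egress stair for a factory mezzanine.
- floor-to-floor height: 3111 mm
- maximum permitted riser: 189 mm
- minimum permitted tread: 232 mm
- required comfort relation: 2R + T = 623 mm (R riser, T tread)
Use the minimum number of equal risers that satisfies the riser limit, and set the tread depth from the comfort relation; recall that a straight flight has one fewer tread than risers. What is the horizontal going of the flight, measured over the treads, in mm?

3111 / 189 = 16.460 → round up to 17 risers.
Riser R = 3111 / 17 = 183 mm, within the 189 mm limit.
T = 623 − 2·183 = 257 mm, which satisfies the 232 mm minimum.
Treads = 17 − 1 = 16; going = 16 × 257 = 4112 mm.

4112 mm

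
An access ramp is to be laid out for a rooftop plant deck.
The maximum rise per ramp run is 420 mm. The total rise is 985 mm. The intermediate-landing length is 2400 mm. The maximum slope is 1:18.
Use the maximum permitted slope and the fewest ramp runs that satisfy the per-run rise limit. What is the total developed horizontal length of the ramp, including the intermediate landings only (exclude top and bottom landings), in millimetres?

22530 mm

At most 420 each: 985/420 = 2.35, giving 3 ramp runs. That means 2 intermediate landings.
Horizontal run for 985 mm of rise at 1:18 is 985 × 18 = 17730 mm.
2 intermediate landings contribute 2 × 2400 = 4800 mm.
Total developed length = 17730 + 4800 = 22530 mm.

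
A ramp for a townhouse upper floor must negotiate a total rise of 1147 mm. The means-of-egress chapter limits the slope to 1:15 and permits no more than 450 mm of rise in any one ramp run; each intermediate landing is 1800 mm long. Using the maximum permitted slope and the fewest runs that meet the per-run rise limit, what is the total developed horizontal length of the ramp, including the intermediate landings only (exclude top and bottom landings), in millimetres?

⌈1147/450⌉ = 3 ramp runs. That means 2 intermediate landings.
Horizontal run for 1147 mm of rise at 1:15 is 1147 × 15 = 17205 mm.
Intermediate landings: 2 × 1800 = 3600 mm.
Total developed length = 17205 + 3600 = 20805 mm.

20805 mm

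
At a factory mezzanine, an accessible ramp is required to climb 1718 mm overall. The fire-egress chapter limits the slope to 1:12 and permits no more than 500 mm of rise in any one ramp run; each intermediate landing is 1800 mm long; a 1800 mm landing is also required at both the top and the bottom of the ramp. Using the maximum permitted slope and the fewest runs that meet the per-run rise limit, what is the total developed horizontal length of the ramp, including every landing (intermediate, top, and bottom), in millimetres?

29616 mm

⌈1718/500⌉ = 4 ramp runs. That means 3 intermediate landings.
Ramp run (horizontal) at 1:12: 1718 × 12 = 20616 mm.
3 intermediate landings contribute 3 × 1800 = 5400 mm.
Top and bottom landings: 2 × 1800 = 3600 mm.
Total = 20616 + 5400 + 3600 = 29616 mm.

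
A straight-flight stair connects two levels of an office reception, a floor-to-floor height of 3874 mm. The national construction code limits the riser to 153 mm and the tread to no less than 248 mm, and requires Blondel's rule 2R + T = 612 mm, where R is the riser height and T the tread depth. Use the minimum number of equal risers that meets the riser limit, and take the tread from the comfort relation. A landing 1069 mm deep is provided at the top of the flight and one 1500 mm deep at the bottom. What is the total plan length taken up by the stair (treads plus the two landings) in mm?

At most 153 each: 3874/153 = 25.32, giving 26 risers.
Each riser is 3874/26 = 149 mm (≤ 153 mm).
From 2R + T = 612: T = 612 − 298 = 314 mm.
26 risers give 25 treads; going = 25 × 314 = 7850 mm.
Add landings: 7850 + 1069 + 1500 = 10419 mm.

10419 mm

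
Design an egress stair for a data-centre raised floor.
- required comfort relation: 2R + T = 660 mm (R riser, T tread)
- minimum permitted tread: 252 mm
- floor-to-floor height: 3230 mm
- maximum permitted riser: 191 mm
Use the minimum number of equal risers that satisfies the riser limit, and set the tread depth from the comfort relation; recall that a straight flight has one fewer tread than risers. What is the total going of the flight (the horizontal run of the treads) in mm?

At most 191 each: 3230/191 = 16.91, giving 17 risers.
Riser R = 3230 / 17 = 190 mm, within the 191 mm limit.
From 2R + T = 660: T = 660 − 380 = 280 mm.
Treads = 17 − 1 = 16; going = 16 × 280 = 4480 mm.

4480 mm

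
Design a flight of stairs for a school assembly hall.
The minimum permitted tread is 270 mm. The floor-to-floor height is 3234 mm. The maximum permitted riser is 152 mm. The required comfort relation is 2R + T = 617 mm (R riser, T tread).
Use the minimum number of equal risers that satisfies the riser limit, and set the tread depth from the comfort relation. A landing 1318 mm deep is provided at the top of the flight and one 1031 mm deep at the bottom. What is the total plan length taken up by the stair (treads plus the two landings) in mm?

At most 152 each: 3234/152 = 21.28, giving 22 risers.
R = 3234 ÷ 22 = 147 mm.
Tread T = 617 − 2 × 147 = 323 mm (≥ 270 mm).
22 risers give 21 treads; going = 21 × 323 = 6783 mm.
Enclosure = 6783 + 1318 + 1031 = 9132 mm.

9132 mm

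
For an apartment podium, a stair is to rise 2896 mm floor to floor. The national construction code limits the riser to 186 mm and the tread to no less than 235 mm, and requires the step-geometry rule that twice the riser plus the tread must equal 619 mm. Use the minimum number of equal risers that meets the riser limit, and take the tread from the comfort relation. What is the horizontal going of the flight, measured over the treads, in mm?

⌈2896/186⌉ = 16 risers.
Each riser is 2896/16 = 181 mm (≤ 186 mm).
From 2R + T = 619: T = 619 − 362 = 257 mm.
Treads = 16 − 1 = 15; going = 15 × 257 = 3855 mm.

3855 mm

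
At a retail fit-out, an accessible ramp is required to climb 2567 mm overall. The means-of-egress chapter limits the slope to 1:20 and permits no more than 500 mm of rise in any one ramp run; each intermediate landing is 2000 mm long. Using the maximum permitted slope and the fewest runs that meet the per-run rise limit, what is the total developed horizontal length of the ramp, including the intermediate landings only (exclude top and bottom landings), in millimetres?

61340 mm

At most 500 each: 2567/500 = 5.13, giving 6 ramp runs. That means 5 intermediate landings.
Horizontal run for 2567 mm of rise at 1:20 is 2567 × 20 = 51340 mm.
Intermediate landings: 5 × 2000 = 10000 mm.
Total developed length = 51340 + 10000 = 61340 mm.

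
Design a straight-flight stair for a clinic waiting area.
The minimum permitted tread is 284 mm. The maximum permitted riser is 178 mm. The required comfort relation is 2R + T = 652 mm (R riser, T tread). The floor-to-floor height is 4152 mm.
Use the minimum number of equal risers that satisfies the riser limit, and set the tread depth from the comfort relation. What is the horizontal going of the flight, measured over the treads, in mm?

⌈4152/178⌉ = 24 risers.
Each riser is 4152/24 = 173 mm (≤ 178 mm).
From 2R + T = 652: T = 652 − 346 = 306 mm.
Treads = 24 − 1 = 23; going = 23 × 306 = 7038 mm.

7038 mm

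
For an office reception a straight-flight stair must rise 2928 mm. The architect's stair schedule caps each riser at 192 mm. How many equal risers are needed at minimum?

At most 192 each: 2928/192 = 15.25, giving 16 risers.

16 risers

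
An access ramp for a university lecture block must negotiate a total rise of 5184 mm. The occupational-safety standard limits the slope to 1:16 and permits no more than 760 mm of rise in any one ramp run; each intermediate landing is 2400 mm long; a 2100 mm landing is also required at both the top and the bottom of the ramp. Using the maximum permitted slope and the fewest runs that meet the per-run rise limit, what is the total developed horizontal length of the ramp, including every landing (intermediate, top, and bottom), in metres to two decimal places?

101.54 m

At most 760 each: 5184/760 = 6.82, giving 7 ramp runs. That means 6 intermediate landings.
Horizontal run for 5184 mm of rise at 1:16 is 5184 × 16 = 82944 mm.
6 intermediate landings contribute 6 × 2400 = 14400 mm.
Top and bottom landings: 2 × 2100 = 4200 mm.
Total = 82944 + 14400 + 4200 = 101544 mm.
= 101.54 m.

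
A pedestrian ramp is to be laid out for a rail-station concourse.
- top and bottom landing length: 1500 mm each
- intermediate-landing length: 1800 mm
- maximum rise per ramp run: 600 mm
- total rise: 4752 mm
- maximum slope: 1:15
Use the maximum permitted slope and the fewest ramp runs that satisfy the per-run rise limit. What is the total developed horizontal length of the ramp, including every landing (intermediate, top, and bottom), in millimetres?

4752 / 600 = 7.92, so 8 ramp runs are needed. That means 7 intermediate landings.
Ramp run (horizontal) at 1:15: 4752 × 15 = 71280 mm.
Intermediate landings: 7 × 1800 = 12600 mm.
Top and bottom landings: 2 × 1500 = 3000 mm.
Total = 71280 + 12600 + 3000 = 86880 mm.

86880 mm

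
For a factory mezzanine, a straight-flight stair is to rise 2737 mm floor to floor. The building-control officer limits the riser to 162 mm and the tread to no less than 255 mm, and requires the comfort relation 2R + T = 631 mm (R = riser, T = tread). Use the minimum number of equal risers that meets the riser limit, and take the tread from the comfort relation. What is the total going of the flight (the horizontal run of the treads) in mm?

2737 / 162 = 16.895 → round up to 17 risers.
Riser R = 2737 / 17 = 161 mm, within the 162 mm limit.
Tread T = 631 − 2 × 161 = 309 mm (≥ 255 mm).
Treads = 17 − 1 = 16; going = 16 × 309 = 4944 mm.

4944 mm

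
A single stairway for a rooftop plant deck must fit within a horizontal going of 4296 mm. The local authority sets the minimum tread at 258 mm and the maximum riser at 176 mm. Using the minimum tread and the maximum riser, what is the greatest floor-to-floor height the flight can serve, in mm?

2992 mm

4296 / 258 = 16.65, so 16 treads fit.
Risers = treads + 1 = 17.
Maximum height = 17 × 176 = 2992 mm.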